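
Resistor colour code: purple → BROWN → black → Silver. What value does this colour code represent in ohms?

Violet → 7 (first significant figure)
Brown → 1 (second significant figure)
Black → ×1 multiplier
71 × 1 = 71 Ω

71 Ω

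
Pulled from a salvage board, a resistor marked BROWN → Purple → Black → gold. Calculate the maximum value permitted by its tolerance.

17.85 Ω

Brown → 1 (first significant figure)
Violet → 7 (second significant figure)
Black → ×1 multiplier
Gold → ±5% tolerance
17 × 1 = 17 Ω
Maximum = 17 × (1 + 5/100) = 17.85 Ω.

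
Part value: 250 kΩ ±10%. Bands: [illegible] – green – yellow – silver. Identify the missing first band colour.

red

250000 Ω = 25 × 10^4.
The first band gives digit 2 of the significand, and 2 is red.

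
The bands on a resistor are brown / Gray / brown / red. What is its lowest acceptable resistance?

176.4 Ω

Brown → 1 (first significant figure)
Grey → 8 (second significant figure)
Brown → ×10 multiplier
Red → ±2% tolerance
18 × 10 = 180 Ω
Lowest = 180 × (1 − 2/100) = 176.4 Ω.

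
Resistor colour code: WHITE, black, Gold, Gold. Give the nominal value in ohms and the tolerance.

9 Ω ±5%

White → 9 (first significant figure)
Black → 0 (second significant figure)
Gold → ×0.1 multiplier
Gold → ±5% tolerance
90 × 0.1 = 9 Ω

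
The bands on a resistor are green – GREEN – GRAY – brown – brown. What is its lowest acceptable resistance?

Green → 5 (first significant figure)
Green → 5 (second significant figure)
Grey → 8 (third significant figure)
Brown → ×10 multiplier
Brown → ±1% tolerance
558 × 10 = 5580 Ω
Lowest = 5580 × (1 − 1/100) = 5524.2 Ω.

5524.2 Ω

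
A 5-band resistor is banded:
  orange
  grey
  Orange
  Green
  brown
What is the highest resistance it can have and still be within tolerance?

38683000 Ω

Orange → 3 (first significant figure)
Grey → 8 (second significant figure)
Orange → 3 (third significant figure)
Green → ×10^5 multiplier
Brown → ±1% tolerance
383 × 100000 = 38300000 Ω
Highest = 38300000 × (1 + 1/100) = 38683000 Ω.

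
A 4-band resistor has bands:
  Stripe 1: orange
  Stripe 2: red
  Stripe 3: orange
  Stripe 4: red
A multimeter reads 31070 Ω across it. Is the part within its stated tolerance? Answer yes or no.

no

Orange → 3 (first significant figure)
Red → 2 (second significant figure)
Orange → ×10^3 multiplier
Red → ±2% tolerance
32 × 1000 = 32000 Ω
Allowed range: 31360 Ω to 32640 Ω.
31070 Ω lies outside that range.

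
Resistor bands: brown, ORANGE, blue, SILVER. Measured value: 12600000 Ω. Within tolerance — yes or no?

Brown → 1 (first significant figure)
Orange → 3 (second significant figure)
Blue → ×10^6 multiplier
Silver → ±10% tolerance
13 × 1000000 = 13000000 Ω
Allowed range: 11700000 Ω to 14300000 Ω.
12600000 Ω lies inside that range.

yes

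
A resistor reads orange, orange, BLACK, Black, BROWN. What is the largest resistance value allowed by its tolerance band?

333.3 Ω

Orange → 3 (first significant figure)
Orange → 3 (second significant figure)
Black → 0 (third significant figure)
Black → ×1 multiplier
Brown → ±1% tolerance
330 × 1 = 330 Ω
Largest = 330 × (1 + 1/100) = 333.3 Ω.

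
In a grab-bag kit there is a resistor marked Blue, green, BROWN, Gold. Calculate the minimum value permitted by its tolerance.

Blue → 6 (first significant figure)
Green → 5 (second significant figure)
Brown → ×10 multiplier
Gold → ±5% tolerance
65 × 10 = 650 Ω
Minimum = 650 × (1 − 5/100) = 617.5 Ω.

617.5 Ω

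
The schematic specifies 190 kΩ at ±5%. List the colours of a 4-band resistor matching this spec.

190000 Ω = 19 × 10^4.
1 → brown
9 → white
Multiplier 10^4 → yellow.
±5% tolerance → gold.

brown, white, yellow, gold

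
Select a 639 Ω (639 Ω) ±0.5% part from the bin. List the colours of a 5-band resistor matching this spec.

639 Ω = 639 × 10^0.
6 → blue
3 → orange
9 → white
Multiplier 10^0 → black.
±0.5% tolerance → green.

blue, orange, white, black, green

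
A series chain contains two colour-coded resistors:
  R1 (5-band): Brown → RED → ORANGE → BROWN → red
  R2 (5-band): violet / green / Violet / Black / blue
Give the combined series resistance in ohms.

1987 Ω

R1: brown, red, orange → 123; brown ×10 → 1230 Ω.
R2: violet, green, violet → 757; black ×1 → 757 Ω.
Series: 1230 + 757 = 1987 Ω.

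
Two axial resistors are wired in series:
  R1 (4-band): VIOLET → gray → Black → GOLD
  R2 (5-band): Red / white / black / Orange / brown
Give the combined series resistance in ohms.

R1: violet, grey → 78; black ×1 → 78 Ω.
R2: red, white, black → 290; orange ×10^3 → 290000 Ω.
Series: 78 + 290000 = 290078 Ω.

290078 Ω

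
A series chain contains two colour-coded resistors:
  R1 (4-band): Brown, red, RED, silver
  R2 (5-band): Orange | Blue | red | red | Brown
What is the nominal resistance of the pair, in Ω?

37400 Ω

R1: brown, red → 12; red ×10^2 → 1200 Ω.
R2: orange, blue, red → 362; red ×10^2 → 36200 Ω.
Series: 1200 + 36200 = 37400 Ω.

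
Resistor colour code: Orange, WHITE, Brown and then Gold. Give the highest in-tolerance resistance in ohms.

409.5 Ω

Orange → 3 (first significant figure)
White → 9 (second significant figure)
Brown → ×10 multiplier
Gold → ±5% tolerance
39 × 10 = 390 Ω
Highest = 390 × (1 + 5/100) = 409.5 Ω.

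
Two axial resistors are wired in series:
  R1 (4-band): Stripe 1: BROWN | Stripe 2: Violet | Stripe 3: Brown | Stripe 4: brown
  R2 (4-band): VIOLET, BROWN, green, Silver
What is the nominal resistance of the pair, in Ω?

R1: brown, violet → 17; brown ×10 → 170 Ω.
R2: violet, brown → 71; green ×10^5 → 7100000 Ω.
Series: 170 + 7100000 = 7100170 Ω.

7100170 Ω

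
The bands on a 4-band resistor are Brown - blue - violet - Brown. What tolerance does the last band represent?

±1%

The last band, brown, is the tolerance band.
Brown corresponds to ±1%.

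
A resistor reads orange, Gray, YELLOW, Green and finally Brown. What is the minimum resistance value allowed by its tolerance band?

Orange → 3 (first significant figure)
Grey → 8 (second significant figure)
Yellow → 4 (third significant figure)
Green → ×10^5 multiplier
Brown → ±1% tolerance
384 × 100000 = 38400000 Ω
Minimum = 38400000 × (1 − 1/100) = 38016000 Ω.

38016000 Ω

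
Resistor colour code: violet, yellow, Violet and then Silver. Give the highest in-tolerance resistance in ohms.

Violet → 7 (first significant figure)
Yellow → 4 (second significant figure)
Violet → ×10^7 multiplier
Silver → ±10% tolerance
74 × 10000000 = 740000000 Ω
Highest = 740000000 × (1 + 10/100) = 814000000 Ω.

814000000 Ω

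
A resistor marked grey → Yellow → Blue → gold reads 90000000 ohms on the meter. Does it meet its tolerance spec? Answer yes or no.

Grey → 8 (first significant figure)
Yellow → 4 (second significant figure)
Blue → ×10^6 multiplier
Gold → ±5% tolerance
84 × 1000000 = 84000000 Ω
Allowed range: 79800000 Ω to 88200000 Ω.
90000000 ohms lies outside that range.

no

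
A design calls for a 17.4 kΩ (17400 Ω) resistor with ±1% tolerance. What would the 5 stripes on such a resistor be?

17400 Ω = 174 × 10^2.
1 → brown
7 → violet
4 → yellow
Multiplier 10^2 → red.
±1% tolerance → brown.

brown, violet, yellow, red, brown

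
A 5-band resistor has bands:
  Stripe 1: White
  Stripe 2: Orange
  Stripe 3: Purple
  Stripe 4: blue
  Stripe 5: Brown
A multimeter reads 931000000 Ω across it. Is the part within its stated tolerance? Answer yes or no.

yes

White → 9 (first significant figure)
Orange → 3 (second significant figure)
Violet → 7 (third significant figure)
Blue → ×10^6 multiplier
Brown → ±1% tolerance
937 × 1000000 = 937000000 Ω
Allowed range: 927630000 Ω to 946370000 Ω.
931000000 Ω lies inside that range.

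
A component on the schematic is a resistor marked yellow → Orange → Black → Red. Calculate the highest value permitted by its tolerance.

43.86 Ω

Yellow → 4 (first significant figure)
Orange → 3 (second significant figure)
Black → ×1 multiplier
Red → ±2% tolerance
43 × 1 = 43 Ω
Highest = 43 × (1 + 2/100) = 43.86 Ω.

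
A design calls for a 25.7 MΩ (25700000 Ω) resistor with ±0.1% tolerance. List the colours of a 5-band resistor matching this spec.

25700000 Ω = 257 × 10^5.
2 → red
5 → green
7 → violet
Multiplier 10^5 → green.
±0.1% tolerance → violet.

red, green, violet, green, violet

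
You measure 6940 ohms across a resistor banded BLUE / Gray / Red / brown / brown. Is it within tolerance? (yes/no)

Blue → 6 (first significant figure)
Grey → 8 (second significant figure)
Red → 2 (third significant figure)
Brown → ×10 multiplier
Brown → ±1% tolerance
682 × 10 = 6820 Ω
Allowed range: 6751.8 Ω to 6888.2 Ω.
6940 ohms lies outside that range.

no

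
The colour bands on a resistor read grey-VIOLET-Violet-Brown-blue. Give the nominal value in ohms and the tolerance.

Grey → 8 (first significant figure)
Violet → 7 (second significant figure)
Violet → 7 (third significant figure)
Brown → ×10 multiplier
Blue → ±0.25% tolerance
877 × 10 = 8770 Ω

8770 Ω ±0.25%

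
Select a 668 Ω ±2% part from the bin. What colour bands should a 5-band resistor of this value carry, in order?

668 Ω = 668 × 10^0.
6 → blue
6 → blue
8 → grey
Multiplier 10^0 → black.
±2% tolerance → red.

blue, blue, grey, black, red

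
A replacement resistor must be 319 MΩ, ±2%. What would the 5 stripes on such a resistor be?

orange, brown, white, blue, red

319000000 Ω = 319 × 10^6.
3 → orange
1 → brown
9 → white
Multiplier 10^6 → blue.
±2% tolerance → red.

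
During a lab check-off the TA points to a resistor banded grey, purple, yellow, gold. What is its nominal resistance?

Grey → 8 (first significant figure)
Violet → 7 (second significant figure)
Yellow → ×10^4 multiplier
87 × 10000 = 870000 Ω

870000 Ω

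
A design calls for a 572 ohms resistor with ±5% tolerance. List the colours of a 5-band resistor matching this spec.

green, violet, red, black, gold

572 Ω = 572 × 10^0.
5 → green
7 → violet
2 → red
Multiplier 10^0 → black.
±5% tolerance → gold.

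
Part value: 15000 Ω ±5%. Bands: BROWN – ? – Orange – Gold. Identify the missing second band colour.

green

15000 Ω = 15 × 10^3.
The second band gives digit 5 of the significand, and 5 is green.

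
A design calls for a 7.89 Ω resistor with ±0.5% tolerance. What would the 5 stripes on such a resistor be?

violet, grey, white, silver, green

7.89 Ω = 789 × 10^-2.
7 → violet
8 → grey
9 → white
Multiplier 10^-2 → silver.
±0.5% tolerance → green.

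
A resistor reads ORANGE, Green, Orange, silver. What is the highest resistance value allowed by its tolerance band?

Orange → 3 (first significant figure)
Green → 5 (second significant figure)
Orange → ×10^3 multiplier
Silver → ±10% tolerance
35 × 1000 = 35000 Ω
Highest = 35000 × (1 + 10/100) = 38500 Ω.

38500 Ω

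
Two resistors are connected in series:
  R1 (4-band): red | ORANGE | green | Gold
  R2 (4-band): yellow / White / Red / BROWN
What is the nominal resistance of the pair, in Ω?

R1: red, orange → 23; green ×10^5 → 2300000 Ω.
R2: yellow, white → 49; red ×10^2 → 4900 Ω.
Series: 2300000 + 4900 = 2304900 Ω.

2304900 Ω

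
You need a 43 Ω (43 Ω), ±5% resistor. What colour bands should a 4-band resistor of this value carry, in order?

43 Ω = 43 × 10^0.
4 → yellow
3 → orange
Multiplier 10^0 → black.
±5% tolerance → gold.

yellow, orange, black, gold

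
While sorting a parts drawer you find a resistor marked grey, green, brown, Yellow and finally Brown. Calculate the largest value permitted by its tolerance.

8595100 Ω

Grey → 8 (first significant figure)
Green → 5 (second significant figure)
Brown → 1 (third significant figure)
Yellow → ×10^4 multiplier
Brown → ±1% tolerance
851 × 10000 = 8510000 Ω
Largest = 8510000 × (1 + 1/100) = 8595100 Ω.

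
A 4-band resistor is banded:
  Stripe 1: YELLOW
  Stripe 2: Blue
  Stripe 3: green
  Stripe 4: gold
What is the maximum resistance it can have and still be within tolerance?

4830000 Ω

Yellow → 4 (first significant figure)
Blue → 6 (second significant figure)
Green → ×10^5 multiplier
Gold → ±5% tolerance
46 × 100000 = 4600000 Ω
Maximum = 4600000 × (1 + 5/100) = 4830000 Ω.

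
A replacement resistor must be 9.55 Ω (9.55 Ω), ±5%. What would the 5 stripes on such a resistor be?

white, green, green, silver, gold

9.55 Ω = 955 × 10^-2.
9 → white
5 → green
5 → green
Multiplier 10^-2 → silver.
±5% tolerance → gold.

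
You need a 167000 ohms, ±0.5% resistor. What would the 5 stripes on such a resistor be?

167000 Ω = 167 × 10^3.
1 → brown
6 → blue
7 → violet
Multiplier 10^3 → orange.
±0.5% tolerance → green.

brown, blue, violet, orange, green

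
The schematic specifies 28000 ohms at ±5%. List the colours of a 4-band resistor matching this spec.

28000 Ω = 28 × 10^3.
2 → red
8 → grey
Multiplier 10^3 → orange.
±5% tolerance → gold.

red, grey, orange, gold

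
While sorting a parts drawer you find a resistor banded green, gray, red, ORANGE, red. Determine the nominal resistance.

Green → 5 (first significant figure)
Grey → 8 (second significant figure)
Red → 2 (third significant figure)
Orange → ×10^3 multiplier
582 × 1000 = 582000 Ω

582000 Ω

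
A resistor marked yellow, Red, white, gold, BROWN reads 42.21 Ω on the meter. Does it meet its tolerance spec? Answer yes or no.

no

Yellow → 4 (first significant figure)
Red → 2 (second significant figure)
White → 9 (third significant figure)
Gold → ×0.1 multiplier
Brown → ±1% tolerance
429 × 0.1 = 42.9 Ω
Allowed range: 42.471 Ω to 43.329 Ω.
42.21 Ω lies outside that range.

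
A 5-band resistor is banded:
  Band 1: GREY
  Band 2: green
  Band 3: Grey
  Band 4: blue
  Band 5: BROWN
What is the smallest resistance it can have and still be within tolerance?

Grey → 8 (first significant figure)
Green → 5 (second significant figure)
Grey → 8 (third significant figure)
Blue → ×10^6 multiplier
Brown → ±1% tolerance
858 × 1000000 = 858000000 Ω
Smallest = 858000000 × (1 − 1/100) = 849420000 Ω.

849420000 Ω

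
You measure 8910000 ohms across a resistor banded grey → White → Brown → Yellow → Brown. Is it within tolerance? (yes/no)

Grey → 8 (first significant figure)
White → 9 (second significant figure)
Brown → 1 (third significant figure)
Yellow → ×10^4 multiplier
Brown → ±1% tolerance
891 × 10000 = 8910000 Ω
Allowed range: 8820900 Ω to 8999100 Ω.
8910000 ohms lies inside that range.

yes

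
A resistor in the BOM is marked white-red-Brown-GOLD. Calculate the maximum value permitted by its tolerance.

White → 9 (first significant figure)
Red → 2 (second significant figure)
Brown → ×10 multiplier
Gold → ±5% tolerance
92 × 10 = 920 Ω
Maximum = 920 × (1 + 5/100) = 966 Ω.

966 Ω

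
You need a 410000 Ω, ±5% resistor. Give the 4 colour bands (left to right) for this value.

yellow, brown, yellow, gold

410000 Ω = 41 × 10^4.
4 → yellow
1 → brown
Multiplier 10^4 → yellow.
±5% tolerance → gold.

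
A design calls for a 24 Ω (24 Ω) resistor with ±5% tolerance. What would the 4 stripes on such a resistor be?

24 Ω = 24 × 10^0.
2 → red
4 → yellow
Multiplier 10^0 → black.
±5% tolerance → gold.

red, yellow, black, gold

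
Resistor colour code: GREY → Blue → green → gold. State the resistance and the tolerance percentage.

Grey → 8 (first significant figure)
Blue → 6 (second significant figure)
Green → ×10^5 multiplier
Gold → ±5% tolerance
86 × 100000 = 8600000 Ω

8600000 Ω ±5%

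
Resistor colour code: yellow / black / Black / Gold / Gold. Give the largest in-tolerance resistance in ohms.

Yellow → 4 (first significant figure)
Black → 0 (second significant figure)
Black → 0 (third significant figure)
Gold → ×0.1 multiplier
Gold → ±5% tolerance
400 × 0.1 = 40 Ω
Largest = 40 × (1 + 5/100) = 42 Ω.

42 Ω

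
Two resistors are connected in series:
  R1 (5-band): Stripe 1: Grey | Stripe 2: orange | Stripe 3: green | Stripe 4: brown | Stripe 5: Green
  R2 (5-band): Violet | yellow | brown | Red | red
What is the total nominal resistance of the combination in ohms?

82450 Ω

R1: grey, orange, green → 835; brown ×10 → 8350 Ω.
R2: violet, yellow, brown → 741; red ×10^2 → 74100 Ω.
Series: 8350 + 74100 = 82450 Ω.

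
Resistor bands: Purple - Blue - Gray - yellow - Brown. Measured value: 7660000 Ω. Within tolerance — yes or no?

yes

Violet → 7 (first significant figure)
Blue → 6 (second significant figure)
Grey → 8 (third significant figure)
Yellow → ×10^4 multiplier
Brown → ±1% tolerance
768 × 10000 = 7680000 Ω
Allowed range: 7603200 Ω to 7756800 Ω.
7660000 Ω lies inside that range.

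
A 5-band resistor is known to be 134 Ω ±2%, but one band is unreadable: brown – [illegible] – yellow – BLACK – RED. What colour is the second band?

134 Ω = 134 × 10^0.
The second band gives digit 3 of the significand, and 3 is orange.

orange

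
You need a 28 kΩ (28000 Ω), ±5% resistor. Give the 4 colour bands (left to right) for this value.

28000 Ω = 28 × 10^3.
2 → red
8 → grey
Multiplier 10^3 → orange.
±5% tolerance → gold.

red, grey, orange, gold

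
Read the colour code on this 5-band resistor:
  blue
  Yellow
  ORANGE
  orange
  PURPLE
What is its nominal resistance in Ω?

Blue → 6 (first significant figure)
Yellow → 4 (second significant figure)
Orange → 3 (third significant figure)
Orange → ×10^3 multiplier
643 × 1000 = 643000 Ω

643000 Ω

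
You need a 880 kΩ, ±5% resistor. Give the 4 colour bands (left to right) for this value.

grey, grey, yellow, gold

880000 Ω = 88 × 10^4.
8 → grey
8 → grey
Multiplier 10^4 → yellow.
±5% tolerance → gold.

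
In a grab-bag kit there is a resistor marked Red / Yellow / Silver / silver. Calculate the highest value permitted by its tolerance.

0.264 Ω

Red → 2 (first significant figure)
Yellow → 4 (second significant figure)
Silver → ×0.01 multiplier
Silver → ±10% tolerance
24 × 0.01 = 0.24 Ω
Highest = 0.24 × (1 + 10/100) = 0.264 Ω.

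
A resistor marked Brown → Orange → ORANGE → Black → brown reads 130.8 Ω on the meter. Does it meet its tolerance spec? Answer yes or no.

no

Brown → 1 (first significant figure)
Orange → 3 (second significant figure)
Orange → 3 (third significant figure)
Black → ×1 multiplier
Brown → ±1% tolerance
133 × 1 = 133 Ω
Allowed range: 131.67 Ω to 134.33 Ω.
130.8 Ω lies outside that range.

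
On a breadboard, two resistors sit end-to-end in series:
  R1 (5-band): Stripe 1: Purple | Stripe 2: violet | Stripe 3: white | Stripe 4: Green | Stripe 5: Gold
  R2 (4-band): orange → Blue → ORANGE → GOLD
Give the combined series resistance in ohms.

77936000 Ω

R1: violet, violet, white → 779; green ×10^5 → 77900000 Ω.
R2: orange, blue → 36; orange ×10^3 → 36000 Ω.
Series: 77900000 + 36000 = 77936000 Ω.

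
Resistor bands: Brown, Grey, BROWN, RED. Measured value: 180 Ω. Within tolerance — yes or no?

Brown → 1 (first significant figure)
Grey → 8 (second significant figure)
Brown → ×10 multiplier
Red → ±2% tolerance
18 × 10 = 180 Ω
Allowed range: 176.4 Ω to 183.6 Ω.
180 Ω lies inside that range.

yes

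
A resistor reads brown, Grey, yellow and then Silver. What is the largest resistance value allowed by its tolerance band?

198000 Ω

Brown → 1 (first significant figure)
Grey → 8 (second significant figure)
Yellow → ×10^4 multiplier
Silver → ±10% tolerance
18 × 10000 = 180000 Ω
Largest = 180000 × (1 + 10/100) = 198000 Ω.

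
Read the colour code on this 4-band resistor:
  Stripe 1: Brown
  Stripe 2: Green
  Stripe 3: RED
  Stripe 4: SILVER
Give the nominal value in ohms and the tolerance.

Brown → 1 (first significant figure)
Green → 5 (second significant figure)
Red → ×10^2 multiplier
Silver → ±10% tolerance
15 × 100 = 1500 Ω

1500 Ω ±10%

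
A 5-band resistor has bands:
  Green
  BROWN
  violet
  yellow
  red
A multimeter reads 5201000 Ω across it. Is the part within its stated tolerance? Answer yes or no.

yes

Green → 5 (first significant figure)
Brown → 1 (second significant figure)
Violet → 7 (third significant figure)
Yellow → ×10^4 multiplier
Red → ±2% tolerance
517 × 10000 = 5170000 Ω
Allowed range: 5066600 Ω to 5273400 Ω.
5201000 Ω lies inside that range.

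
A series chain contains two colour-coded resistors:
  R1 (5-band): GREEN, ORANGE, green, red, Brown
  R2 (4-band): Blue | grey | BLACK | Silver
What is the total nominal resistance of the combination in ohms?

R1: green, orange, green → 535; red ×10^2 → 53500 Ω.
R2: blue, grey → 68; black ×1 → 68 Ω.
Series: 53500 + 68 = 53568 Ω.

53568 Ω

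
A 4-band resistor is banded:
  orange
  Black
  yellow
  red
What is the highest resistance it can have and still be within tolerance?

Orange → 3 (first significant figure)
Black → 0 (second significant figure)
Yellow → ×10^4 multiplier
Red → ±2% tolerance
30 × 10000 = 300000 Ω
Highest = 300000 × (1 + 2/100) = 306000 Ω.

306000 Ω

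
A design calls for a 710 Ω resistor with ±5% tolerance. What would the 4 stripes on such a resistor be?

violet, brown, brown, gold

710 Ω = 71 × 10^1.
7 → violet
1 → brown
Multiplier 10^1 → brown.
±5% tolerance → gold.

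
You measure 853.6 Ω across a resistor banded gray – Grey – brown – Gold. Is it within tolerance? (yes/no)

yes

Grey → 8 (first significant figure)
Grey → 8 (second significant figure)
Brown → ×10 multiplier
Gold → ±5% tolerance
88 × 10 = 880 Ω
Allowed range: 836 Ω to 924 Ω.
853.6 Ω lies inside that range.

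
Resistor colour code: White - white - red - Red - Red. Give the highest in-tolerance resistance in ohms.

White → 9 (first significant figure)
White → 9 (second significant figure)
Red → 2 (third significant figure)
Red → ×10^2 multiplier
Red → ±2% tolerance
992 × 100 = 99200 Ω
Highest = 99200 × (1 + 2/100) = 101184 Ω.

101184 Ω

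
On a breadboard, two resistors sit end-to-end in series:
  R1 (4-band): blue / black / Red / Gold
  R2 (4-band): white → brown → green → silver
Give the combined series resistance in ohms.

9106000 Ω

R1: blue, black → 60; red ×10^2 → 6000 Ω.
R2: white, brown → 91; green ×10^5 → 9100000 Ω.
Series: 6000 + 9100000 = 9106000 Ω.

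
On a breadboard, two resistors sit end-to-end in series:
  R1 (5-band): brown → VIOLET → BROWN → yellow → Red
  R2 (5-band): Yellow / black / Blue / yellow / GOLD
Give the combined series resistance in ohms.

R1: brown, violet, brown → 171; yellow ×10^4 → 1710000 Ω.
R2: yellow, black, blue → 406; yellow ×10^4 → 4060000 Ω.
Series: 1710000 + 4060000 = 5770000 Ω.

5770000 Ω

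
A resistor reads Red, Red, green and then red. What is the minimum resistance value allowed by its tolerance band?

Red → 2 (first significant figure)
Red → 2 (second significant figure)
Green → ×10^5 multiplier
Red → ±2% tolerance
22 × 100000 = 2200000 Ω
Minimum = 2200000 × (1 − 2/100) = 2156000 Ω.

2156000 Ω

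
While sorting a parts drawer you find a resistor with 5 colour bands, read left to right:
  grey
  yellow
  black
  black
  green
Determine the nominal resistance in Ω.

840 Ω

Grey → 8 (first significant figure)
Yellow → 4 (second significant figure)
Black → 0 (third significant figure)
Black → ×1 multiplier
840 × 1 = 840 Ω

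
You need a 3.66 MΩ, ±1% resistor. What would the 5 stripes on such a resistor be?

orange, blue, blue, yellow, brown

3660000 Ω = 366 × 10^4.
3 → orange
6 → blue
6 → blue
Multiplier 10^4 → yellow.
±1% tolerance → brown.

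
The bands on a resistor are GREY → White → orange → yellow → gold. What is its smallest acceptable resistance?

Grey → 8 (first significant figure)
White → 9 (second significant figure)
Orange → 3 (third significant figure)
Yellow → ×10^4 multiplier
Gold → ±5% tolerance
893 × 10000 = 8930000 Ω
Smallest = 8930000 × (1 − 5/100) = 8483500 Ω.

8483500 Ω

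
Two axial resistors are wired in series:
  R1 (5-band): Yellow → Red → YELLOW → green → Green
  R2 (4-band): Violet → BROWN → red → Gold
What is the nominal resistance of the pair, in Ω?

42407100 Ω

R1: yellow, red, yellow → 424; green ×10^5 → 42400000 Ω.
R2: violet, brown → 71; red ×10^2 → 7100 Ω.
Series: 42400000 + 7100 = 42407100 Ω.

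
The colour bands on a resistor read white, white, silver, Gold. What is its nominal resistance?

White → 9 (first significant figure)
White → 9 (second significant figure)
Silver → ×0.01 multiplier
99 × 0.01 = 0.99 Ω

0.99 Ω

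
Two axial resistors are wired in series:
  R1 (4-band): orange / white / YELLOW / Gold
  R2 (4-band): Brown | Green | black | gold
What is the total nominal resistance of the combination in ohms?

R1: orange, white → 39; yellow ×10^4 → 390000 Ω.
R2: brown, green → 15; black ×1 → 15 Ω.
Series: 390000 + 15 = 390015 Ω.

390015 Ω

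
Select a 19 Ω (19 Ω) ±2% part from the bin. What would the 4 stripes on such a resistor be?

brown, white, black, red

19 Ω = 19 × 10^0.
1 → brown
9 → white
Multiplier 10^0 → black.
±2% tolerance → red.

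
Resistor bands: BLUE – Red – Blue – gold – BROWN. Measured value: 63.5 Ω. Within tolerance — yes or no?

no

Blue → 6 (first significant figure)
Red → 2 (second significant figure)
Blue → 6 (third significant figure)
Gold → ×0.1 multiplier
Brown → ±1% tolerance
626 × 0.1 = 62.6 Ω
Allowed range: 61.974 Ω to 63.226 Ω.
63.5 Ω lies outside that range.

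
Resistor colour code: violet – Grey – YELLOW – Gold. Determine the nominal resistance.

Violet → 7 (first significant figure)
Grey → 8 (second significant figure)
Yellow → ×10^4 multiplier
78 × 10000 = 780000 Ω

780000 Ω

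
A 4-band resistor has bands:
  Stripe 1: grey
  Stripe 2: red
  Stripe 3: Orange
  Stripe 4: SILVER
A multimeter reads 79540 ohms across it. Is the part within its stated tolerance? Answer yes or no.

Grey → 8 (first significant figure)
Red → 2 (second significant figure)
Orange → ×10^3 multiplier
Silver → ±10% tolerance
82 × 1000 = 82000 Ω
Allowed range: 73800 Ω to 90200 Ω.
79540 ohms lies inside that range.

yes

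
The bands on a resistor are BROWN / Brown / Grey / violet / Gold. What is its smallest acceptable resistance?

Brown → 1 (first significant figure)
Brown → 1 (second significant figure)
Grey → 8 (third significant figure)
Violet → ×10^7 multiplier
Gold → ±5% tolerance
118 × 10000000 = 1180000000 Ω
Smallest = 1180000000 × (1 − 5/100) = 1121000000 Ω.

1121000000 Ω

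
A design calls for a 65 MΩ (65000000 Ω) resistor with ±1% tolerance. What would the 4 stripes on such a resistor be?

blue, green, blue, brown

65000000 Ω = 65 × 10^6.
6 → blue
5 → green
Multiplier 10^6 → blue.
±1% tolerance → brown.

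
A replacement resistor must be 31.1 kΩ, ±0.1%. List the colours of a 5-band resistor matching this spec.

31100 Ω = 311 × 10^2.
3 → orange
1 → brown
1 → brown
Multiplier 10^2 → red.
±0.1% tolerance → violet.

orange, brown, brown, red, violet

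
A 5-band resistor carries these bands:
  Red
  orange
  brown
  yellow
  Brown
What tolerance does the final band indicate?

The last band, brown, is the tolerance band.
Brown corresponds to ±1%.

±1%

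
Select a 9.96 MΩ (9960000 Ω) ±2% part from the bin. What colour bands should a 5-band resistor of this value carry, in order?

9960000 Ω = 996 × 10^4.
9 → white
9 → white
6 → blue
Multiplier 10^4 → yellow.
±2% tolerance → red.

white, white, blue, yellow, red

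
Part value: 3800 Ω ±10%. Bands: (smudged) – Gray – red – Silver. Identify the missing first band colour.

3800 Ω = 38 × 10^2.
The first band gives digit 3 of the significand, and 3 is orange.

orange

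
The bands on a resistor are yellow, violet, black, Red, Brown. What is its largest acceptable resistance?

Yellow → 4 (first significant figure)
Violet → 7 (second significant figure)
Black → 0 (third significant figure)
Red → ×10^2 multiplier
Brown → ±1% tolerance
470 × 100 = 47000 Ω
Largest = 47000 × (1 + 1/100) = 47470 Ω.

47470 Ω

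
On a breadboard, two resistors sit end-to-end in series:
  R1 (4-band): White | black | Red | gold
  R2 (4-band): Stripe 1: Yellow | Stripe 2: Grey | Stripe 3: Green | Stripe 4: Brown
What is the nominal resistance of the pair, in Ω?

4809000 Ω

R1: white, black → 90; red ×10^2 → 9000 Ω.
R2: yellow, grey → 48; green ×10^5 → 4800000 Ω.
Series: 9000 + 4800000 = 4809000 Ω.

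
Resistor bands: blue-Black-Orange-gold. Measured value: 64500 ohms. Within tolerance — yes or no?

no

Blue → 6 (first significant figure)
Black → 0 (second significant figure)
Orange → ×10^3 multiplier
Gold → ±5% tolerance
60 × 1000 = 60000 Ω
Allowed range: 57000 Ω to 63000 Ω.
64500 ohms lies outside that range.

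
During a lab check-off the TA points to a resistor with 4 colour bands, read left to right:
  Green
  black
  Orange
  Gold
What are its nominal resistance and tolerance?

Green → 5 (first significant figure)
Black → 0 (second significant figure)
Orange → ×10^3 multiplier
Gold → ±5% tolerance
50 × 1000 = 50000 Ω

50000 Ω ±5%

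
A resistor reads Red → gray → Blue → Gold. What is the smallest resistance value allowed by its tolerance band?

26600000 Ω

Red → 2 (first significant figure)
Grey → 8 (second significant figure)
Blue → ×10^6 multiplier
Gold → ±5% tolerance
28 × 1000000 = 28000000 Ω
Smallest = 28000000 × (1 − 5/100) = 26600000 Ω.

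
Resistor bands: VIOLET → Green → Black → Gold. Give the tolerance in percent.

±5%

The last band, gold, is the tolerance band.
Gold corresponds to ±5%.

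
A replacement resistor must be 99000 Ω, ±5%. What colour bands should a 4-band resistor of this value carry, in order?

99000 Ω = 99 × 10^3.
9 → white
9 → white
Multiplier 10^3 → orange.
±5% tolerance → gold.

white, white, orange, gold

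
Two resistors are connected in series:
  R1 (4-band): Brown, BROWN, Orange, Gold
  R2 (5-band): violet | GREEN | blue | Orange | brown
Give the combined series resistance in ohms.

R1: brown, brown → 11; orange ×10^3 → 11000 Ω.
R2: violet, green, blue → 756; orange ×10^3 → 756000 Ω.
Series: 11000 + 756000 = 767000 Ω.

767000 Ω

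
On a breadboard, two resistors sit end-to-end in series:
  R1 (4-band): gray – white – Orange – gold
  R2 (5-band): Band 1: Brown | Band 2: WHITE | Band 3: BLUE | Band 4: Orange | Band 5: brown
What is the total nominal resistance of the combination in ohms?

285000 Ω

R1: grey, white → 89; orange ×10^3 → 89000 Ω.
R2: brown, white, blue → 196; orange ×10^3 → 196000 Ω.
Series: 89000 + 196000 = 285000 Ω.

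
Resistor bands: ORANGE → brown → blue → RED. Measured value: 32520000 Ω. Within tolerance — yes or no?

Orange → 3 (first significant figure)
Brown → 1 (second significant figure)
Blue → ×10^6 multiplier
Red → ±2% tolerance
31 × 1000000 = 31000000 Ω
Allowed range: 30380000 Ω to 31620000 Ω.
32520000 Ω lies outside that range.

no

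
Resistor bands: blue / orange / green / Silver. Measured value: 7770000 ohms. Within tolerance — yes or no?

no

Blue → 6 (first significant figure)
Orange → 3 (second significant figure)
Green → ×10^5 multiplier
Silver → ±10% tolerance
63 × 100000 = 6300000 Ω
Allowed range: 5670000 Ω to 6930000 Ω.
7770000 ohms lies outside that range.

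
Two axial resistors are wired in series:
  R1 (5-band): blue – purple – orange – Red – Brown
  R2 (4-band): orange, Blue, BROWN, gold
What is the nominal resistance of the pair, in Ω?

R1: blue, violet, orange → 673; red ×10^2 → 67300 Ω.
R2: orange, blue → 36; brown ×10 → 360 Ω.
Series: 67300 + 360 = 67660 Ω.

67660 Ω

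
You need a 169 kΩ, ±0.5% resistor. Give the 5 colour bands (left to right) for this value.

brown, blue, white, orange, green

169000 Ω = 169 × 10^3.
1 → brown
6 → blue
9 → white
Multiplier 10^3 → orange.
±0.5% tolerance → green.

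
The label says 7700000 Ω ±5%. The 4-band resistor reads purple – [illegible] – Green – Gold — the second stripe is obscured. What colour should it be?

violet

7700000 Ω = 77 × 10^5.
The second band gives digit 7 of the significand, and 7 is violet.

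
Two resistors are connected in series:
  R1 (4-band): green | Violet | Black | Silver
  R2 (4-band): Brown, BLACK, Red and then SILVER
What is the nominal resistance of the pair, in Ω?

1057 Ω

R1: green, violet → 57; black ×1 → 57 Ω.
R2: brown, black → 10; red ×10^2 → 1000 Ω.
Series: 57 + 1000 = 1057 Ω.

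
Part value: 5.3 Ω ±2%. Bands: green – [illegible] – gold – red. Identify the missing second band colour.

5.3 Ω = 53 × 10^-1.
The second band gives digit 3 of the significand, and 3 is orange.

orange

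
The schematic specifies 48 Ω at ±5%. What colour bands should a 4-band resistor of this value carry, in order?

yellow, grey, black, gold

48 Ω = 48 × 10^0.
4 → yellow
8 → grey
Multiplier 10^0 → black.
±5% tolerance → gold.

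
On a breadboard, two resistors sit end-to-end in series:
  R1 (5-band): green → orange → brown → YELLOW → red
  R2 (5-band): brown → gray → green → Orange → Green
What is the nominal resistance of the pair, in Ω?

5495000 Ω

R1: green, orange, brown → 531; yellow ×10^4 → 5310000 Ω.
R2: brown, grey, green → 185; orange ×10^3 → 185000 Ω.
Series: 5310000 + 185000 = 5495000 Ω.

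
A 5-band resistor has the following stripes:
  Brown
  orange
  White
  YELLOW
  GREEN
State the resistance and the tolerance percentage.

1390000 Ω ±0.5%

Brown → 1 (first significant figure)
Orange → 3 (second significant figure)
White → 9 (third significant figure)
Yellow → ×10^4 multiplier
Green → ±0.5% tolerance
139 × 10000 = 1390000 Ω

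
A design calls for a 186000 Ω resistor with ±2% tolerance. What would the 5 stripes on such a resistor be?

186000 Ω = 186 × 10^3.
1 → brown
8 → grey
6 → blue
Multiplier 10^3 → orange.
±2% tolerance → red.

brown, grey, blue, orange, red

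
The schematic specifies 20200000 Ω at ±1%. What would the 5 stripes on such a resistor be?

20200000 Ω = 202 × 10^5.
2 → red
0 → black
2 → red
Multiplier 10^5 → green.
±1% tolerance → brown.

red, black, red, green, brown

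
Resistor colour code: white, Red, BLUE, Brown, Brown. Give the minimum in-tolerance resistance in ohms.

White → 9 (first significant figure)
Red → 2 (second significant figure)
Blue → 6 (third significant figure)
Brown → ×10 multiplier
Brown → ±1% tolerance
926 × 10 = 9260 Ω
Minimum = 9260 × (1 − 1/100) = 9167.4 Ω.

9167.4 Ω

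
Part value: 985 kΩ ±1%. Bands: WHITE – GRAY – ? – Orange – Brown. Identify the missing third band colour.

green

985000 Ω = 985 × 10^3.
The third band gives digit 5 of the significand, and 5 is green.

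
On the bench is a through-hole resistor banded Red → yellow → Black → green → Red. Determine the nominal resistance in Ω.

24000000 Ω

Red → 2 (first significant figure)
Yellow → 4 (second significant figure)
Black → 0 (third significant figure)
Green → ×10^5 multiplier
240 × 100000 = 24000000 Ω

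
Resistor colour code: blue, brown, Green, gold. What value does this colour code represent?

6100000 Ω

Blue → 6 (first significant figure)
Brown → 1 (second significant figure)
Green → ×10^5 multiplier
61 × 100000 = 6100000 Ω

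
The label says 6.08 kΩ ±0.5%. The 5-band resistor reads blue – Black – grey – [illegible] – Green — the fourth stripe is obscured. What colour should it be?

brown

6080 Ω = 608 × 10^1.
The fourth band is the multiplier, 10^1, which is brown.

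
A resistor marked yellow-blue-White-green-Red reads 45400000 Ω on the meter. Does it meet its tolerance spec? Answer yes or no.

no

Yellow → 4 (first significant figure)
Blue → 6 (second significant figure)
White → 9 (third significant figure)
Green → ×10^5 multiplier
Red → ±2% tolerance
469 × 100000 = 46900000 Ω
Allowed range: 45962000 Ω to 47838000 Ω.
45400000 Ω lies outside that range.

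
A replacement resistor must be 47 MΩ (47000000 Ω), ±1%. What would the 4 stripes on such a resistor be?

yellow, violet, blue, brown

47000000 Ω = 47 × 10^6.
4 → yellow
7 → violet
Multiplier 10^6 → blue.
±1% tolerance → brown.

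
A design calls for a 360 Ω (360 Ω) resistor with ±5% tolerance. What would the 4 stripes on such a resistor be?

orange, blue, brown, gold

360 Ω = 36 × 10^1.
3 → orange
6 → blue
Multiplier 10^1 → brown.
±5% tolerance → gold.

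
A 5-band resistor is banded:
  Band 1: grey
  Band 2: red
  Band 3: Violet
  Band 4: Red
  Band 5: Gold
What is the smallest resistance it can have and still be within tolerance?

78565 Ω

Grey → 8 (first significant figure)
Red → 2 (second significant figure)
Violet → 7 (third significant figure)
Red → ×10^2 multiplier
Gold → ±5% tolerance
827 × 100 = 82700 Ω
Smallest = 82700 × (1 − 5/100) = 78565 Ω.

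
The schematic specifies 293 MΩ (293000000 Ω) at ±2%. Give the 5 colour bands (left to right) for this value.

293000000 Ω = 293 × 10^6.
2 → red
9 → white
3 → orange
Multiplier 10^6 → blue.
±2% tolerance → red.

red, white, orange, blue, red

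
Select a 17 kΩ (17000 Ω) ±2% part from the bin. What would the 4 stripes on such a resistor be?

17000 Ω = 17 × 10^3.
1 → brown
7 → violet
Multiplier 10^3 → orange.
±2% tolerance → red.

brown, violet, orange, red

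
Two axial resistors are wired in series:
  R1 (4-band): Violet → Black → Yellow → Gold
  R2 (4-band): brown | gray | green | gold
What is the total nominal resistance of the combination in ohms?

R1: violet, black → 70; yellow ×10^4 → 700000 Ω.
R2: brown, grey → 18; green ×10^5 → 1800000 Ω.
Series: 700000 + 1800000 = 2500000 Ω.

2500000 Ω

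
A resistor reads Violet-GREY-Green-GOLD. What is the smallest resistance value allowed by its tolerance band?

Violet → 7 (first significant figure)
Grey → 8 (second significant figure)
Green → ×10^5 multiplier
Gold → ±5% tolerance
78 × 100000 = 7800000 Ω
Smallest = 7800000 × (1 − 5/100) = 7410000 Ω.

7410000 Ω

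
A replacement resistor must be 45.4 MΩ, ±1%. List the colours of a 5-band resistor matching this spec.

yellow, green, yellow, green, brown

45400000 Ω = 454 × 10^5.
4 → yellow
5 → green
4 → yellow
Multiplier 10^5 → green.
±1% tolerance → brown.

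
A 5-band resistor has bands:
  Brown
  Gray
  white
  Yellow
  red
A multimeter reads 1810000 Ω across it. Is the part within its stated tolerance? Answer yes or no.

Brown → 1 (first significant figure)
Grey → 8 (second significant figure)
White → 9 (third significant figure)
Yellow → ×10^4 multiplier
Red → ±2% tolerance
189 × 10000 = 1890000 Ω
Allowed range: 1852200 Ω to 1927800 Ω.
1810000 Ω lies outside that range.

no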